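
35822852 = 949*37748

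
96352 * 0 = 0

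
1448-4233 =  - 2785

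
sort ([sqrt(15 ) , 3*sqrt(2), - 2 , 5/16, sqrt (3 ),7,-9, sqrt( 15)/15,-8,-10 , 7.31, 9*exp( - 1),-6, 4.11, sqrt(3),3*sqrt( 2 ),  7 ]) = [ - 10,-9,- 8,  -  6, - 2,sqrt( 15 ) /15,  5/16, sqrt( 3 ),sqrt(3 ),9 * exp( - 1), sqrt(15),  4.11, 3*sqrt( 2), 3* sqrt(2 ),7, 7,7.31 ] 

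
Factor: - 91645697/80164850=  - 2^(-1 )*5^( - 2 ) * 11^1*13^1 * 97^1*6607^1*1603297^( - 1 )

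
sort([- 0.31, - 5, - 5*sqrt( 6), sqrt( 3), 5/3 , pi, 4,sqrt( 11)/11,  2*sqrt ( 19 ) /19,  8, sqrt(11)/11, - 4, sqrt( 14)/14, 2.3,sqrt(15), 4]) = [ - 5*sqrt( 6 ),- 5 ,-4, - 0.31, sqrt ( 14) /14,sqrt ( 11)/11, sqrt (11 ) /11, 2*sqrt(19 )/19,5/3,sqrt( 3), 2.3,pi, sqrt( 15),  4, 4,  8]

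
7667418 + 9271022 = 16938440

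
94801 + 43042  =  137843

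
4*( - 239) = - 956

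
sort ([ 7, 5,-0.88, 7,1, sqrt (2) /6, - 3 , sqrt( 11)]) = [-3,  -  0.88,sqrt(2)/6,1, sqrt (11), 5, 7,7 ]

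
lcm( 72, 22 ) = 792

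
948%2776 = 948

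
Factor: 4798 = 2^1*2399^1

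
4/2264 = 1/566 =0.00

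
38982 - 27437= 11545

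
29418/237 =124 + 10/79 = 124.13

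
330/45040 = 33/4504= 0.01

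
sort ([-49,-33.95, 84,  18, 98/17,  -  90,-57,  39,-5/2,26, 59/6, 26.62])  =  [-90,-57, - 49, - 33.95, -5/2,98/17, 59/6, 18, 26, 26.62, 39,84] 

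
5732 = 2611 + 3121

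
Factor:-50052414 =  - 2^1*3^1*31^1*59^1*4561^1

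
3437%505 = 407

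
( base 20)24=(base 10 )44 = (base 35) 19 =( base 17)2A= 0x2c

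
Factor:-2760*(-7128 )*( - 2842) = -2^7*3^5*5^1*7^2*11^1*23^1*29^1 = -  55911461760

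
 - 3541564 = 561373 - 4102937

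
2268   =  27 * 84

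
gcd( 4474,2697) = 1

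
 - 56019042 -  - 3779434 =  - 52239608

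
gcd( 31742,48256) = 2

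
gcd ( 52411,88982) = 1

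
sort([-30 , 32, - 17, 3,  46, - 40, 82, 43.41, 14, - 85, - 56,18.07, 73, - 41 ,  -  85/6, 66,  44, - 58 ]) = [ - 85, - 58, - 56, - 41, - 40,  -  30, - 17, - 85/6,3, 14,  18.07, 32, 43.41 , 44, 46, 66,73, 82] 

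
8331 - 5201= 3130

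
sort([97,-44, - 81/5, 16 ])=[ - 44, -81/5,16,97] 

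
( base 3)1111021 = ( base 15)4c7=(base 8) 2077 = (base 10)1087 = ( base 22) 259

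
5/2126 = 5/2126 = 0.00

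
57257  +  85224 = 142481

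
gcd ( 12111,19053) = 3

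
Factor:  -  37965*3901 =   -  148101465 = - 3^1*5^1*47^1* 83^1*2531^1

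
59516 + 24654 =84170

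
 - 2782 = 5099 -7881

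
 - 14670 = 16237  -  30907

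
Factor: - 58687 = - 58687^1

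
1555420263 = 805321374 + 750098889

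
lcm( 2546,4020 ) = 76380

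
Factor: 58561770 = 2^1*3^1*5^1*17^1 * 114827^1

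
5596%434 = 388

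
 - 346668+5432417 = 5085749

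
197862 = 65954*3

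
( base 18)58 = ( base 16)62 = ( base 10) 98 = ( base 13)77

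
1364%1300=64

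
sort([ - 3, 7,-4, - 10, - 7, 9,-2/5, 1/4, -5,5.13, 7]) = [ - 10,-7,-5, - 4, - 3,-2/5,1/4,5.13, 7, 7,9] 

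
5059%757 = 517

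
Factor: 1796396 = 2^2*7^1*64157^1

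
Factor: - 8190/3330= - 7^1*13^1*37^ (-1)  =  -91/37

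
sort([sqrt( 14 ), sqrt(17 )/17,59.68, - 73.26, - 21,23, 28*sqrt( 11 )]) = [ -73.26,- 21, sqrt( 17 )/17,sqrt(14) , 23  ,  59.68  ,  28*sqrt( 11) ] 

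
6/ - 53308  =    -  3/26654 = - 0.00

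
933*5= 4665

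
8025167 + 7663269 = 15688436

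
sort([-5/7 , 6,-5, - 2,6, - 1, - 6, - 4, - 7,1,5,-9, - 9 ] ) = [ - 9, - 9, - 7, - 6,-5,-4,  -  2, - 1, - 5/7, 1, 5,6,6] 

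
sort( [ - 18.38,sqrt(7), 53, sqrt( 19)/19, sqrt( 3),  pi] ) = [ - 18.38, sqrt( 19)/19,sqrt (3),sqrt (7) , pi, 53]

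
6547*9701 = 63512447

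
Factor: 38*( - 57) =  - 2^1*3^1* 19^2=- 2166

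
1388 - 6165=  - 4777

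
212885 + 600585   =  813470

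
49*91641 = 4490409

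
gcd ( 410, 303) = 1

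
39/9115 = 39/9115=0.00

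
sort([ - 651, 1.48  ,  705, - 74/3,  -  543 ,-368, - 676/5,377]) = [  -  651 , - 543, - 368,- 676/5, - 74/3,1.48, 377, 705]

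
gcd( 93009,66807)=3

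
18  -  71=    - 53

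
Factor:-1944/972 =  - 2^1 = - 2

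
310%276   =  34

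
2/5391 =2/5391 = 0.00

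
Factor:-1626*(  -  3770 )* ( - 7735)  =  -47415704700 = -2^2*3^1*5^2 * 7^1 * 13^2 * 17^1*29^1*271^1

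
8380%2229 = 1693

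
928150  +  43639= 971789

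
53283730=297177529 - 243893799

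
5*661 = 3305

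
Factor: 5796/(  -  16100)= -3^2*5^( - 2)= -9/25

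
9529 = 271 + 9258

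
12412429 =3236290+9176139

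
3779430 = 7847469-4068039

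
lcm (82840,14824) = 1408280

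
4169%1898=373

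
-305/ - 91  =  3+32/91=3.35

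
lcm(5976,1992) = 5976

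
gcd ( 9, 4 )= 1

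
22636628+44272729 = 66909357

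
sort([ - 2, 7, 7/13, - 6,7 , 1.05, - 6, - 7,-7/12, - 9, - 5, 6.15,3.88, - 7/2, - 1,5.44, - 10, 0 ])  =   [ - 10,  -  9, - 7, - 6,-6, - 5, - 7/2, - 2,-1, - 7/12,0  ,  7/13,1.05, 3.88,5.44,6.15,  7, 7 ] 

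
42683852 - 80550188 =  - 37866336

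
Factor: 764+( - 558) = 2^1*103^1 = 206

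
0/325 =0=0.00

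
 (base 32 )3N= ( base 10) 119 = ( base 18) 6B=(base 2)1110111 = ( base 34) 3H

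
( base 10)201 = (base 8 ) 311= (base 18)B3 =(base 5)1301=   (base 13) 126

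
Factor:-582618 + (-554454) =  - 2^4*3^1 *23689^1  =  - 1137072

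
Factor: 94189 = 131^1*719^1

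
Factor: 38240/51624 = 20/27 = 2^2*3^( - 3)*5^1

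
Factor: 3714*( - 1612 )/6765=- 1995656/2255 = - 2^3* 5^( - 1) * 11^( - 1 )*13^1*31^1*41^( - 1)*619^1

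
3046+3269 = 6315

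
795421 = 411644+383777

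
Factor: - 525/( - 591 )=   175/197 = 5^2 *7^1*197^( - 1 )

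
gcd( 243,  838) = 1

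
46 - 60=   -  14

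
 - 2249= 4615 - 6864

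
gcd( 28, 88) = 4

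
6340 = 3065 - -3275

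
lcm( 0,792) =0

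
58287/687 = 84 + 193/229 = 84.84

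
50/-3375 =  - 2/135=- 0.01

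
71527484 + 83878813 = 155406297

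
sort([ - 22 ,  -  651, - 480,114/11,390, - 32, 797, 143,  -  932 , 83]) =[-932,- 651 ,-480 , - 32, - 22,114/11,83, 143,390, 797]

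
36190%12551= 11088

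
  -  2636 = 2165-4801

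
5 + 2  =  7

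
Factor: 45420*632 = 2^5 * 3^1 *5^1 * 79^1*757^1 = 28705440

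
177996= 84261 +93735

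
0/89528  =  0 = 0.00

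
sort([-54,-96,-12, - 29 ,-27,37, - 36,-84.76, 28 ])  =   [- 96, - 84.76,-54 ,-36 , - 29, - 27 ,-12, 28,  37 ] 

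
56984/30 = 1899 + 7/15 = 1899.47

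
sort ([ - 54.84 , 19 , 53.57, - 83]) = [ - 83,-54.84,19 , 53.57]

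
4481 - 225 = 4256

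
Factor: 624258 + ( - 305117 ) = 17^1 * 18773^1 = 319141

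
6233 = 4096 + 2137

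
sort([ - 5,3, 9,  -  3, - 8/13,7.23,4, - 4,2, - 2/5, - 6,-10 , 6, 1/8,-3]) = [-10, - 6, - 5, - 4, - 3,-3, - 8/13, - 2/5,1/8,2,  3,4,6, 7.23,  9]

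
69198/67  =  1032+54/67=1032.81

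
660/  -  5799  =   - 220/1933=- 0.11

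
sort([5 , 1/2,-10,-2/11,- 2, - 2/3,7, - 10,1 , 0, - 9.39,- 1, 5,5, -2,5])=[-10,-10 ,-9.39, - 2,- 2,  -  1, - 2/3, - 2/11, 0,1/2 , 1, 5,5,5,5,7]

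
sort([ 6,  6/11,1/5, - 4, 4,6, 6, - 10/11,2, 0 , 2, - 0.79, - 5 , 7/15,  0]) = [- 5 , - 4,-10/11, - 0.79,  0, 0,1/5,7/15, 6/11,2 , 2,4 , 6 , 6,6 ] 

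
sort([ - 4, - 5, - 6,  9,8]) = [ - 6, - 5, - 4, 8 , 9 ] 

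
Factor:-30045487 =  - 229^1*131203^1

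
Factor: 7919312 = 2^4*47^1*10531^1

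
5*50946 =254730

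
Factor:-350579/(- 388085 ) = 5^( - 1)*31^1*43^1 *263^1 * 77617^(-1 ) 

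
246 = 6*41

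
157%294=157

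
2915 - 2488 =427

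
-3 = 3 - 6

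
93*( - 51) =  - 4743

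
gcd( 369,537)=3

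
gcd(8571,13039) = 1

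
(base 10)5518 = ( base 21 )cag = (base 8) 12616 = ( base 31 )5N0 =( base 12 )323a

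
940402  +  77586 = 1017988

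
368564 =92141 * 4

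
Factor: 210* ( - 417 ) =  - 87570=- 2^1*3^2*5^1*7^1*139^1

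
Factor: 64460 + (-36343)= 28117 = 31^1 * 907^1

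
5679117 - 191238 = 5487879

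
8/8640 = 1/1080 = 0.00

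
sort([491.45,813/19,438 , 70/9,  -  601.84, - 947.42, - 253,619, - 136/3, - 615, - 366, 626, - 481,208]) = [ - 947.42, - 615, - 601.84,-481, - 366 , - 253, - 136/3,70/9,  813/19,208,438,491.45, 619,  626] 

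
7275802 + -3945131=3330671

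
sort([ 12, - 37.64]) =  [ - 37.64, 12 ] 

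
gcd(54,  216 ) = 54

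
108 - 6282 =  - 6174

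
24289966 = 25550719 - 1260753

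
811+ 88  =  899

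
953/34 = 953/34 = 28.03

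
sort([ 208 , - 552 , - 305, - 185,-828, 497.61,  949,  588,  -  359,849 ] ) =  [ - 828, - 552,- 359, -305,-185,208,  497.61,588,849,949] 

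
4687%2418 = 2269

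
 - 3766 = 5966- 9732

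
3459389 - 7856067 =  -4396678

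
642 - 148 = 494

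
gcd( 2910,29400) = 30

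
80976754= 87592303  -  6615549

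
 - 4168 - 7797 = - 11965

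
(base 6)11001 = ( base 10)1513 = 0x5E9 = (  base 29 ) 1n5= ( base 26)265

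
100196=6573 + 93623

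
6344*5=31720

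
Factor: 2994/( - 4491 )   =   - 2/3 = - 2^1*3^( - 1)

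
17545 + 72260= 89805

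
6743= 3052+3691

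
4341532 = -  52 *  ( - 83491) 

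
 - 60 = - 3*20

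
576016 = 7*82288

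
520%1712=520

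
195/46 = 195/46 = 4.24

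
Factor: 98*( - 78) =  - 2^2*3^1* 7^2*13^1 = -7644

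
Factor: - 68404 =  - 2^2 * 7^2*349^1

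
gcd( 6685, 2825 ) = 5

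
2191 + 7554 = 9745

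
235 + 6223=6458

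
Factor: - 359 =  - 359^1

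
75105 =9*8345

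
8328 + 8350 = 16678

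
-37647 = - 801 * 47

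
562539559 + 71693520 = 634233079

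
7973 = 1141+6832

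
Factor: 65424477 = 3^1*31^1*703489^1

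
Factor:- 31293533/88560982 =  - 2^( - 1 )*311^(-1) * 142381^( - 1)*31293533^1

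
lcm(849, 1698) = 1698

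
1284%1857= 1284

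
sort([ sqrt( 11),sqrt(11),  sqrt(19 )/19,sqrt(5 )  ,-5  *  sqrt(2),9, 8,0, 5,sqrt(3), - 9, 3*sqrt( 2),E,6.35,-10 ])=[-10, - 9, - 5 *sqrt(2), 0,sqrt( 19)/19, sqrt(3 ) , sqrt(5 ), E, sqrt(11 ),sqrt(11),3*sqrt(2), 5, 6.35, 8,  9 ] 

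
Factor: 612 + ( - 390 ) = 2^1*3^1 * 37^1 =222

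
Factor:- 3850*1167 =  - 2^1 * 3^1 * 5^2*7^1*11^1*389^1= -  4492950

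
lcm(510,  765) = 1530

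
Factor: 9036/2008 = 9/2  =  2^( - 1)*3^2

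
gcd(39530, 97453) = 1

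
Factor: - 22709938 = - 2^1*11354969^1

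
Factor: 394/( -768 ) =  - 197/384 = - 2^( - 7)*3^(-1)*197^1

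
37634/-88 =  - 428 + 15/44 =-  427.66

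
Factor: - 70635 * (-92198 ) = 2^1*3^1*5^1*17^1*277^1*46099^1 = 6512405730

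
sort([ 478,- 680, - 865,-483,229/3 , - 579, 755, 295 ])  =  [ - 865, - 680, - 579,- 483,  229/3 , 295, 478, 755 ]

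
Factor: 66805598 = 2^1*33402799^1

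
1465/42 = 1465/42 = 34.88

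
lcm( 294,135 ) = 13230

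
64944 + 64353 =129297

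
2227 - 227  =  2000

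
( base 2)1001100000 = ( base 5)4413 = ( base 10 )608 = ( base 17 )21D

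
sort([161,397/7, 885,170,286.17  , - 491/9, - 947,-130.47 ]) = [  -  947, - 130.47, - 491/9, 397/7,161, 170,286.17,885]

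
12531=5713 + 6818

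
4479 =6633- 2154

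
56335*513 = 28899855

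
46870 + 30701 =77571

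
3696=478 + 3218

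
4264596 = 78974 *54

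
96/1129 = 96/1129 = 0.09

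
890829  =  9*98981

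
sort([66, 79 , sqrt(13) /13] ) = [ sqrt ( 13)/13,  66, 79]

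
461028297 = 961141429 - 500113132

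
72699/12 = 6058 + 1/4 = 6058.25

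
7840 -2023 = 5817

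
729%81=0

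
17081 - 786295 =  -769214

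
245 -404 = -159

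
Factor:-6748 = - 2^2*7^1 * 241^1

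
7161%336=105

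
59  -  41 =18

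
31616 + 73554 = 105170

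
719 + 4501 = 5220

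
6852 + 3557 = 10409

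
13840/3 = 4613+1/3 = 4613.33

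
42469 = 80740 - 38271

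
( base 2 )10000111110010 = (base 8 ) 20762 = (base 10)8690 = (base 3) 102220212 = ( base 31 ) 91a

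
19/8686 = 19/8686 = 0.00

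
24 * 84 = 2016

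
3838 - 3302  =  536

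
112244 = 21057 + 91187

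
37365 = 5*7473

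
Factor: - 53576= -2^3*37^1*181^1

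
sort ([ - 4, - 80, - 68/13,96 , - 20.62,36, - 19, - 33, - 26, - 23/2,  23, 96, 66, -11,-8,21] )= [ - 80, - 33, - 26,-20.62, - 19, - 23/2,  -  11, - 8, - 68/13, - 4, 21,23,36, 66, 96, 96]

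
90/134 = 45/67 = 0.67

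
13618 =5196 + 8422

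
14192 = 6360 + 7832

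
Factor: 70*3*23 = 2^1*3^1*5^1 *7^1*23^1 = 4830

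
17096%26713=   17096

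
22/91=22/91= 0.24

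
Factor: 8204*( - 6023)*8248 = - 407555883616 = - 2^5*7^1 * 19^1 * 293^1*317^1 *1031^1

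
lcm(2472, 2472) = 2472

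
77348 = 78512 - 1164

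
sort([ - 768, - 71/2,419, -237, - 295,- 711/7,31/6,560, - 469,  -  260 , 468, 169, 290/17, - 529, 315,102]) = [-768, - 529,-469,  -  295,-260,-237,-711/7,  -  71/2,31/6,290/17, 102,169, 315,419, 468,  560]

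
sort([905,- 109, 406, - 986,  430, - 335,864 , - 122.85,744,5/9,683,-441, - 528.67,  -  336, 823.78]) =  [  -  986,-528.67, - 441, - 336, - 335, - 122.85, - 109,5/9, 406,  430,683,744 , 823.78, 864,905]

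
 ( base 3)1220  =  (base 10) 51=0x33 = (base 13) 3C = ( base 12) 43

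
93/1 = 93 = 93.00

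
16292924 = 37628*433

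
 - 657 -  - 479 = - 178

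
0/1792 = 0=0.00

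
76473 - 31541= 44932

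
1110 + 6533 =7643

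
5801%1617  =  950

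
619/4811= 619/4811= 0.13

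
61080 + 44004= 105084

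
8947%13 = 3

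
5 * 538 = 2690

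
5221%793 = 463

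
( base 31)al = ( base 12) 237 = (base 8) 513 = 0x14B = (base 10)331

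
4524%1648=1228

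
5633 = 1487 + 4146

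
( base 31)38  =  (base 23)49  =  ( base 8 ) 145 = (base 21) 4H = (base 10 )101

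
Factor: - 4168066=-2^1 * 7^1*297719^1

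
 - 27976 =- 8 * 3497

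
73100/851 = 73100/851 = 85.90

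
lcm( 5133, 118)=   10266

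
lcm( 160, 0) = 0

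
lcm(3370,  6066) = 30330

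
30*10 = 300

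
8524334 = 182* 46837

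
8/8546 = 4/4273 = 0.00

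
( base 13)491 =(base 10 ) 794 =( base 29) RB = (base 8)1432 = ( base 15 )37e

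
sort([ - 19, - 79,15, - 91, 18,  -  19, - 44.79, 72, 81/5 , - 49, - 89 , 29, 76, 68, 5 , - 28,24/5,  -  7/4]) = [-91, - 89,- 79, - 49, - 44.79, - 28, - 19,-19, -7/4,24/5,5,15, 81/5, 18,  29, 68 , 72,76]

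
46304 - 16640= 29664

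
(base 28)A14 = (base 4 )1323000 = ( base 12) 4680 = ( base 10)7872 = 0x1EC0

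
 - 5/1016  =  -1 + 1011/1016 =- 0.00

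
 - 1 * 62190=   -  62190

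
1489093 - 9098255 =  - 7609162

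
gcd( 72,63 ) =9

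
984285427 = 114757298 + 869528129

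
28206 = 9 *3134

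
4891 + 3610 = 8501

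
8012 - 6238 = 1774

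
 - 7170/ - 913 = 7 + 779/913 =7.85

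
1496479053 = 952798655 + 543680398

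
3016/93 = 3016/93=32.43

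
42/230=21/115  =  0.18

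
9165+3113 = 12278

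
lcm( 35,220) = 1540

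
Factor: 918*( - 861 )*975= - 2^1*3^5* 5^2*7^1 * 13^1*17^1*41^1 = - 770638050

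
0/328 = 0 = 0.00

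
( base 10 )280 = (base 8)430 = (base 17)G8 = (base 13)187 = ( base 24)BG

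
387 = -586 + 973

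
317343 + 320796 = 638139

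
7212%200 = 12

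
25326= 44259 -18933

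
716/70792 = 179/17698  =  0.01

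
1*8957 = 8957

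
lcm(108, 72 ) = 216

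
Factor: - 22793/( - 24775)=5^( - 2)*23^1 = 23/25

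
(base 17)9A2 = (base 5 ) 42043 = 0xad5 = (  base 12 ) 1731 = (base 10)2773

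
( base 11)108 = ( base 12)A9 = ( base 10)129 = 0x81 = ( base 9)153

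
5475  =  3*1825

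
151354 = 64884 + 86470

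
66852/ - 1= -66852 + 0/1 = - 66852.00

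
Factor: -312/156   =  -2^1  =  - 2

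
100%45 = 10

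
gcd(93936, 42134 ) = 2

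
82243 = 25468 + 56775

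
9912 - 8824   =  1088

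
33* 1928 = 63624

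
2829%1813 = 1016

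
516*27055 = 13960380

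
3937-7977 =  - 4040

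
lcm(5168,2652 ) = 201552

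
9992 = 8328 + 1664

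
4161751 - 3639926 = 521825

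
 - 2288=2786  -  5074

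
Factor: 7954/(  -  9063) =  - 2^1*3^( - 2)*19^( - 1)*41^1*53^ ( - 1)*97^1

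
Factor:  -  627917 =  - 101^1*6217^1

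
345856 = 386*896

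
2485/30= 497/6= 82.83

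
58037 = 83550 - 25513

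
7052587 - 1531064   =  5521523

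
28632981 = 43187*663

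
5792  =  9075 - 3283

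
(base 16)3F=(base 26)2b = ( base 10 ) 63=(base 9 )70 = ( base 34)1T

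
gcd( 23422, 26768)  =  3346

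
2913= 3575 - 662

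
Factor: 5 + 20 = 25 = 5^2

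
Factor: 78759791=11^1*37^1*193513^1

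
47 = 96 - 49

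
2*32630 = 65260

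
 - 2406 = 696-3102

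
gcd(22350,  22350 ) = 22350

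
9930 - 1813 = 8117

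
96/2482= 48/1241 = 0.04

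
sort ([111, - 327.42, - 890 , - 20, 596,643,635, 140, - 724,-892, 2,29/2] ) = [ - 892, - 890, - 724, - 327.42 , - 20, 2,29/2, 111, 140, 596,635, 643 ] 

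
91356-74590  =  16766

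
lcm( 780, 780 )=780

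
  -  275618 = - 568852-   -  293234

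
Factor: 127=127^1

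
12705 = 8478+4227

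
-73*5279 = - 385367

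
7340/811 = 9+ 41/811 = 9.05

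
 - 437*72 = -31464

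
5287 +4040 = 9327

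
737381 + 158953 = 896334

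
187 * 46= 8602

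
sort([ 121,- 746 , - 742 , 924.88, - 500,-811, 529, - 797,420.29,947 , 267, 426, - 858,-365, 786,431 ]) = [ - 858, - 811,-797, - 746, - 742, - 500,-365, 121,  267,420.29, 426, 431,  529, 786,924.88,947 ] 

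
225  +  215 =440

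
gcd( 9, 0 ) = 9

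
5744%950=44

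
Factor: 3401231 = 1499^1 * 2269^1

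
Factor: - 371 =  - 7^1*53^1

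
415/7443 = 415/7443 = 0.06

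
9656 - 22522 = - 12866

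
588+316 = 904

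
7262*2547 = 18496314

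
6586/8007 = 6586/8007 = 0.82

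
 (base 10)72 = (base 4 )1020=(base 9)80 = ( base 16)48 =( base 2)1001000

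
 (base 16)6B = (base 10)107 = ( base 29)3k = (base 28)3N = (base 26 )43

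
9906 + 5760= 15666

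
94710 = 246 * 385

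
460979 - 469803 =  - 8824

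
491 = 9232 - 8741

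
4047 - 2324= 1723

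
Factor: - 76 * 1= - 2^2*19^1 = - 76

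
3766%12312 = 3766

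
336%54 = 12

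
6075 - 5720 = 355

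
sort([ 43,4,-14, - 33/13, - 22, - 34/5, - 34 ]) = [ - 34 , -22, - 14, - 34/5 , - 33/13,4,  43]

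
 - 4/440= - 1/110 = - 0.01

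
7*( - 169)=  -  1183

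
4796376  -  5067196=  -270820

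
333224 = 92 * 3622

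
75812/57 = 75812/57 = 1330.04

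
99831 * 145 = 14475495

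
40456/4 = 10114 = 10114.00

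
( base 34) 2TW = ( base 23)66I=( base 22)6J8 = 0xD02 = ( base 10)3330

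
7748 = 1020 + 6728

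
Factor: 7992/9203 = 2^3*3^3*37^1 * 9203^(-1 )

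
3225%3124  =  101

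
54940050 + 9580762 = 64520812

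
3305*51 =168555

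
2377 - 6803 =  - 4426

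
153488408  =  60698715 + 92789693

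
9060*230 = 2083800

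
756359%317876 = 120607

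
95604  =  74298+21306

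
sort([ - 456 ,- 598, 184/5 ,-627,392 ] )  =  [-627,- 598,-456,184/5,392]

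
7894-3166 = 4728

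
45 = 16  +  29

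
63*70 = 4410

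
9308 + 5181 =14489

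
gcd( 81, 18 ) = 9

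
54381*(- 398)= - 21643638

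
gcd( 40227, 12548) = 1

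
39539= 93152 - 53613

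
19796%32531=19796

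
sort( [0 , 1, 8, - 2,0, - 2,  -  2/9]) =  [ - 2,-2 ,-2/9, 0,0, 1  ,  8 ]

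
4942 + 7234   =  12176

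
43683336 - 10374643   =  33308693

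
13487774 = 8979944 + 4507830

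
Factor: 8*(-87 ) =  -  2^3*3^1 *29^1 =- 696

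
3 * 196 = 588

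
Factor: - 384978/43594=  - 627/71 = - 3^1*11^1*19^1*71^( - 1 )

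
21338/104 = 10669/52 = 205.17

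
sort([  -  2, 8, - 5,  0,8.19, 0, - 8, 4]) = [ - 8, - 5, - 2,0,0,  4, 8, 8.19 ] 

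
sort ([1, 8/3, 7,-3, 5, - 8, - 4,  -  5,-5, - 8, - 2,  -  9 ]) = [ - 9,-8,  -  8,-5,-5 ,  -  4, - 3,- 2, 1, 8/3, 5, 7]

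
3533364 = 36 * 98149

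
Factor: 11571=3^1*7^1*19^1*29^1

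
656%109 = 2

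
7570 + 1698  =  9268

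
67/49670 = 67/49670 = 0.00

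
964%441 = 82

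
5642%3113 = 2529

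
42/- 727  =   - 42/727 = -0.06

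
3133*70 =219310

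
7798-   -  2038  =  9836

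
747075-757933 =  - 10858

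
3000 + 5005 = 8005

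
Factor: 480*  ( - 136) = - 65280 = - 2^8*3^1*5^1 *17^1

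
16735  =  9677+7058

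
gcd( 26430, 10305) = 15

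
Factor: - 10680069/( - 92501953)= 3^1*3560023^1 * 92501953^(-1 ) 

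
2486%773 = 167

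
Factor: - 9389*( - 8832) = 82923648 = 2^7*3^1*23^1*41^1*229^1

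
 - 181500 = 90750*( - 2) 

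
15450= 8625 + 6825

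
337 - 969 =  -632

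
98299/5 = 98299/5=19659.80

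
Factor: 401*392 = 157192 = 2^3*7^2*401^1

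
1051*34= 35734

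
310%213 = 97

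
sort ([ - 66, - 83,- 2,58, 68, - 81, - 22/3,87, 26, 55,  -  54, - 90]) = [ - 90, - 83, - 81 , - 66, - 54,  -  22/3, - 2,26, 55 , 58,68,87]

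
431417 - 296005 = 135412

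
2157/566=2157/566 = 3.81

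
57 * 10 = 570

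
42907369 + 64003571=106910940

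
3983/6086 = 3983/6086 = 0.65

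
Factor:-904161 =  - 3^1*43^2*163^1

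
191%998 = 191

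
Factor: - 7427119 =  - 7^1*19^1*55843^1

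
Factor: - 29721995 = - 5^1*89^1*66791^1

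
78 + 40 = 118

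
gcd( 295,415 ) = 5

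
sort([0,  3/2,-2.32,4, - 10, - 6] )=[ - 10, - 6, - 2.32, 0, 3/2,4 ]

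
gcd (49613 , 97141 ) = 1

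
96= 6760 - 6664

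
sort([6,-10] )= [ -10, 6 ]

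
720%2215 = 720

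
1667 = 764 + 903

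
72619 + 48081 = 120700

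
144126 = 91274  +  52852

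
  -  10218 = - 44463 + 34245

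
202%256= 202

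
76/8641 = 76/8641 = 0.01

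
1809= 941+868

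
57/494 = 3/26= 0.12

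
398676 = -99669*( - 4)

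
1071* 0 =0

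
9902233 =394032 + 9508201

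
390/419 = 390/419= 0.93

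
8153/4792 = 8153/4792= 1.70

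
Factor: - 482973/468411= -199/193 = - 193^( - 1) * 199^1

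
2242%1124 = 1118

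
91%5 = 1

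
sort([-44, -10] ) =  [ - 44,- 10] 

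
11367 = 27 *421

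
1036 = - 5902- - 6938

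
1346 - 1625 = -279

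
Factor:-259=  - 7^1*37^1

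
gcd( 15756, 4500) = 12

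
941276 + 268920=1210196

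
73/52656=73/52656 = 0.00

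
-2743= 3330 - 6073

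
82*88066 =7221412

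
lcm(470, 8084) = 40420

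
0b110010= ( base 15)35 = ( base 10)50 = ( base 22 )26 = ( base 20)2A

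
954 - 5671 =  - 4717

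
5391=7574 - 2183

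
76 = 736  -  660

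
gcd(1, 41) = 1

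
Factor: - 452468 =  - 2^2*113117^1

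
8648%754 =354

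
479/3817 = 479/3817= 0.13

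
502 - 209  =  293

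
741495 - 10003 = 731492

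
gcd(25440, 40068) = 636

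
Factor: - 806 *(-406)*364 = 2^4 * 7^2*13^2* 29^1*31^1 = 119113904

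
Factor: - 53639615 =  - 5^1*10727923^1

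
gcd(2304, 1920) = 384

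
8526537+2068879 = 10595416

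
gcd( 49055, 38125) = 5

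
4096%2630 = 1466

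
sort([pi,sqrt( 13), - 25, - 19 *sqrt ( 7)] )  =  [ -19 * sqrt( 7 ), - 25, pi , sqrt(13) ]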